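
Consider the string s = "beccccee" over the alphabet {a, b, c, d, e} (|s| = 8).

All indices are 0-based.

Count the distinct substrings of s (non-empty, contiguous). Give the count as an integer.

28

rank | idx | suffix
   0 |   0 | beccccee
   1 |   2 | ccccee
   2 |   3 | cccee
   3 |   4 | ccee
   4 |   5 | cee
   5 |   7 | e
   6 |   1 | eccccee
   7 |   6 | ee

SA = [0, 2, 3, 4, 5, 7, 1, 6]
rank  pair      lcp
   1  s[0:],s[2:]  0  ''
   2  s[2:],s[3:]  3  'ccc'
   3  s[3:],s[4:]  2  'cc'
   4  s[4:],s[5:]  1  'c'
   5  s[5:],s[7:]  0  ''
   6  s[7:],s[1:]  1  'e'
   7  s[1:],s[6:]  1  'e'

n(n+1)/2 = 8·9/2 = 36
Σ LCP = 0 + 0 + 3 + 2 + 1 + 0 + 1 + 1 = 8
distinct = 36 − 8 = 28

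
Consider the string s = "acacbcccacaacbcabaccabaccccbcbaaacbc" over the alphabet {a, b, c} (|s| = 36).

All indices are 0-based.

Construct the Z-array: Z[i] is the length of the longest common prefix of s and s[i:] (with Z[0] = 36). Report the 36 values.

Z[0]=36
i=1: i≥r, start 0; Z[1]=0
i=2: i≥r, start 0; Z[2]=2 extend→box=[2,4)
i=3: min(r-i=1, Z[1]=0)=0; Z[3]=0
i=4: i≥r, start 0; Z[4]=0
i=5: i≥r, start 0; Z[5]=0
i=6: i≥r, start 0; Z[6]=0
i=7: i≥r, start 0; Z[7]=0
i=8: i≥r, start 0; Z[8]=3 extend→box=[8,11)
i=9: min(r-i=2, Z[1]=0)=0; Z[9]=0
i=10: min(r-i=1, Z[2]=2)=1; Z[10]=1
i=11: i≥r, start 0; Z[11]=2 extend→box=[11,13)
i=12: min(r-i=1, Z[1]=0)=0; Z[12]=0
i=13: i≥r, start 0; Z[13]=0
i=14: i≥r, start 0; Z[14]=0
i=15: i≥r, start 0; Z[15]=1 extend→box=[15,16)
i=16: i≥r, start 0; Z[16]=0
i=17: i≥r, start 0; Z[17]=2 extend→box=[17,19)
i=18: min(r-i=1, Z[1]=0)=0; Z[18]=0
i=19: i≥r, start 0; Z[19]=0
i=20: i≥r, start 0; Z[20]=1 extend→box=[20,21)
i=21: i≥r, start 0; Z[21]=0
i=22: i≥r, start 0; Z[22]=2 extend→box=[22,24)
i=23: min(r-i=1, Z[1]=0)=0; Z[23]=0
i=24: i≥r, start 0; Z[24]=0
i=25: i≥r, start 0; Z[25]=0
i=26: i≥r, start 0; Z[26]=0
i=27: i≥r, start 0; Z[27]=0
i=28: i≥r, start 0; Z[28]=0
i=29: i≥r, start 0; Z[29]=0
i=30: i≥r, start 0; Z[30]=1 extend→box=[30,31)
i=31: i≥r, start 0; Z[31]=1 extend→box=[31,32)
i=32: i≥r, start 0; Z[32]=2 extend→box=[32,34)
i=33: min(r-i=1, Z[1]=0)=0; Z[33]=0
i=34: i≥r, start 0; Z[34]=0
i=35: i≥r, start 0; Z[35]=0

[36, 0, 2, 0, 0, 0, 0, 0, 3, 0, 1, 2, 0, 0, 0, 1, 0, 2, 0, 0, 1, 0, 2, 0, 0, 0, 0, 0, 0, 0, 1, 1, 2, 0, 0, 0]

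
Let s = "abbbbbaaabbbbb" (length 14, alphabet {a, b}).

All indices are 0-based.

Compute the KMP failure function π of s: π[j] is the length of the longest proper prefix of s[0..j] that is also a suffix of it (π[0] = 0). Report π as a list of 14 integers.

[0, 0, 0, 0, 0, 0, 1, 1, 1, 2, 3, 4, 5, 6]

π[0] = 0
j=1 s[j]='b': π[1]=0 (border '')
j=2 s[j]='b': π[2]=0 (border '')
j=3 s[j]='b': π[3]=0 (border '')
j=4 s[j]='b': π[4]=0 (border '')
j=5 s[j]='b': π[5]=0 (border '')
j=6 s[j]='a': π[6]=1 (border 'a')
j=7 s[j]='a': k: 1→0; π[7]=1 (border 'a')
j=8 s[j]='a': k: 1→0; π[8]=1 (border 'a')
j=9 s[j]='b': π[9]=2 (border 'ab')
j=10 s[j]='b': π[10]=3 (border 'abb')
j=11 s[j]='b': π[11]=4 (border 'abbb')
j=12 s[j]='b': π[12]=5 (border 'abbbb')
j=13 s[j]='b': π[13]=6 (border 'abbbbb')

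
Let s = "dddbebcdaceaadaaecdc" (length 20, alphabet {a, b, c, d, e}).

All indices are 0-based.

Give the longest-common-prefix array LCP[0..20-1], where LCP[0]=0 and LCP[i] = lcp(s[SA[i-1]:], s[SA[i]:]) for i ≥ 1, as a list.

rank→(start, suffix):
  0 → (11, 'aadaaecdc')
  1 → (14, 'aaecdc')
  2 → (8, 'aceaadaaecdc')
  3 → (12, 'adaaecdc')
  4 → (15, 'aecdc')
  5 → (5, 'bcdaceaadaaecdc')
  6 → (3, 'bebcdaceaadaaecdc')
  7 → (19, 'c')
  8 → (6, 'cdaceaadaaecdc')
  9 → (17, 'cdc')
  10 → (9, 'ceaadaaecdc')
  11 → (13, 'daaecdc')
  12 → (7, 'daceaadaaecdc')
  13 → (2, 'dbebcdaceaadaaecdc')
  14 → (18, 'dc')
  15 → (1, 'ddbebcdaceaadaaecdc')
  16 → (0, 'dddbebcdaceaadaaecdc')
  17 → (10, 'eaadaaecdc')
  18 → (4, 'ebcdaceaadaaecdc')
  19 → (16, 'ecdc')

SA = [11, 14, 8, 12, 15, 5, 3, 19, 6, 17, 9, 13, 7, 2, 18, 1, 0, 10, 4, 16]
rank  pair      lcp
   1  s[11:],s[14:]  2  'aa'
   2  s[14:],s[8:]  1  'a'
   3  s[8:],s[12:]  1  'a'
   4  s[12:],s[15:]  1  'a'
   5  s[15:],s[5:]  0  ''
   6  s[5:],s[3:]  1  'b'
   7  s[3:],s[19:]  0  ''
   8  s[19:],s[6:]  1  'c'
   9  s[6:],s[17:]  2  'cd'
  10  s[17:],s[9:]  1  'c'
  11  s[9:],s[13:]  0  ''
  12  s[13:],s[7:]  2  'da'
  13  s[7:],s[2:]  1  'd'
  14  s[2:],s[18:]  1  'd'
  15  s[18:],s[1:]  1  'd'
  16  s[1:],s[0:]  2  'dd'
  17  s[0:],s[10:]  0  ''
  18  s[10:],s[4:]  1  'e'
  19  s[4:],s[16:]  1  'e'

[0, 2, 1, 1, 1, 0, 1, 0, 1, 2, 1, 0, 2, 1, 1, 1, 2, 0, 1, 1]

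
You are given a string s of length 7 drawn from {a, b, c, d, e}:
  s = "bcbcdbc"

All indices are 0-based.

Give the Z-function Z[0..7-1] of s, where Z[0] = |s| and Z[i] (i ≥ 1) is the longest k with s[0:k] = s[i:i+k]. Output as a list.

Z[0]=7
i=1: fresh scan; Z[1]=0
i=2: fresh scan; Z[2]=2 extend→box=[2,4)
i=3: min(r-i=1, Z[1]=0)=0; Z[3]=0
i=4: fresh scan; Z[4]=0
i=5: fresh scan; Z[5]=2 extend→box=[5,7)
i=6: min(r-i=1, Z[1]=0)=0; Z[6]=0

[7, 0, 2, 0, 0, 2, 0]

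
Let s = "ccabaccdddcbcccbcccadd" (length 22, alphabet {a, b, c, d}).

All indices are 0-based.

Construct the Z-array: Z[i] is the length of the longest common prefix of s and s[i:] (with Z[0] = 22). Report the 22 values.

Z[0]=22
i=1: outside box; Z[1]=1 scan→box=[1,2)
i=2: outside box; Z[2]=0
i=3: outside box; Z[3]=0
i=4: outside box; Z[4]=0
i=5: outside box; Z[5]=2 scan→box=[5,7)
i=6: min(r-i=1, Z[1]=1)=1; Z[6]=1
i=7: outside box; Z[7]=0
i=8: outside box; Z[8]=0
i=9: outside box; Z[9]=0
i=10: outside box; Z[10]=1 scan→box=[10,11)
i=11: outside box; Z[11]=0
i=12: outside box; Z[12]=2 scan→box=[12,14)
i=13: min(r-i=1, Z[1]=1)=1; Z[13]=2 scan→box=[13,15)
i=14: min(r-i=1, Z[1]=1)=1; Z[14]=1
i=15: outside box; Z[15]=0
i=16: outside box; Z[16]=2 scan→box=[16,18)
i=17: min(r-i=1, Z[1]=1)=1; Z[17]=3 scan→box=[17,20)
i=18: min(r-i=2, Z[1]=1)=1; Z[18]=1
i=19: min(r-i=1, Z[2]=0)=0; Z[19]=0
i=20: outside box; Z[20]=0
i=21: outside box; Z[21]=0

[22, 1, 0, 0, 0, 2, 1, 0, 0, 0, 1, 0, 2, 2, 1, 0, 2, 3, 1, 0, 0, 0]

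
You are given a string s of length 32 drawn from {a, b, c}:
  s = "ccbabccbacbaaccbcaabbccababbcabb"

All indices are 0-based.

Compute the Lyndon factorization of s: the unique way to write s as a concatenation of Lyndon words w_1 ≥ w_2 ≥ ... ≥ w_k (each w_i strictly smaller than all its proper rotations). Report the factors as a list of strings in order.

["c", "c", "b", "abccbacb", "aaccbc", "aabbccababbcabb"]

emit factor 1: 'c' (i=0, period=1)
emit factor 2: 'c' (i=1, period=1)
emit factor 3: 'b' (i=2, period=1)
emit factor 4: 'abccbacb' (i=3, period=8)
emit factor 5: 'aaccbc' (i=11, period=6)
emit factor 6: 'aabbccababbcabb' (i=17, period=15)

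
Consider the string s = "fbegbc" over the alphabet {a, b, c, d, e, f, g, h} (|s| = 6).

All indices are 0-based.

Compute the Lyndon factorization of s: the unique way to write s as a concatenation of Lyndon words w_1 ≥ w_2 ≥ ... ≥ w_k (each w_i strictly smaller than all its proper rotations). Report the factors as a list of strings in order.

["f", "beg", "bc"]

emit factor 1: 'f' (i=0, period=1)
emit factor 2: 'beg' (i=1, period=3)
emit factor 3: 'bc' (i=4, period=2)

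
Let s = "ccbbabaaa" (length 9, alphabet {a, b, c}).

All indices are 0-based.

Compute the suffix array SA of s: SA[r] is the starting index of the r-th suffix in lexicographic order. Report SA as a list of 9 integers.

rank→(start, suffix):
  0 → (8, 'a')
  1 → (7, 'aa')
  2 → (6, 'aaa')
  3 → (4, 'abaaa')
  4 → (5, 'baaa')
  5 → (3, 'babaaa')
  6 → (2, 'bbabaaa')
  7 → (1, 'cbbabaaa')
  8 → (0, 'ccbbabaaa')

[8, 7, 6, 4, 5, 3, 2, 1, 0]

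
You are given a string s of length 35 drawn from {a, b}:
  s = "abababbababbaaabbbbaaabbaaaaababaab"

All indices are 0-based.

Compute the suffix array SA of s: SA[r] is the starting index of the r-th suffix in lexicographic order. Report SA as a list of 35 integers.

rank→(start, suffix):
  0 → (24, 'aaaaababaab')
  1 → (25, 'aaaababaab')
  2 → (26, 'aaababaab')
  3 → (19, 'aaabbaaaaababaab')
  4 → (12, 'aaabbbbaaabbaaaaababaab')
  5 → (32, 'aab')
  6 → (27, 'aababaab')
  7 → (20, 'aabbaaaaababaab')
  8 → (13, 'aabbbbaaabbaaaaababaab')
  9 → (33, 'ab')
  10 → (30, 'abaab')
  11 → (28, 'ababaab')
  12 → (0, 'abababbababbaaabbbbaaabbaaaaababaab')
  13 → (7, 'ababbaaabbbbaaabbaaaaababaab')
  14 → (2, 'ababbababbaaabbbbaaabbaaaaababaab')
  15 → (21, 'abbaaaaababaab')
  16 → (9, 'abbaaabbbbaaabbaaaaababaab')
  17 → (4, 'abbababbaaabbbbaaabbaaaaababaab')
  18 → (14, 'abbbbaaabbaaaaababaab')
  19 → (34, 'b')
  20 → (23, 'baaaaababaab')
  21 → (18, 'baaabbaaaaababaab')
  22 → (11, 'baaabbbbaaabbaaaaababaab')
  23 → (31, 'baab')
  24 → (29, 'babaab')
  25 → (6, 'bababbaaabbbbaaabbaaaaababaab')
  26 → (1, 'bababbababbaaabbbbaaabbaaaaababaab')
  27 → (8, 'babbaaabbbbaaabbaaaaababaab')
  28 → (3, 'babbababbaaabbbbaaabbaaaaababaab')
  29 → (22, 'bbaaaaababaab')
  30 → (17, 'bbaaabbaaaaababaab')
  31 → (10, 'bbaaabbbbaaabbaaaaababaab')
  32 → (5, 'bbababbaaabbbbaaabbaaaaababaab')
  33 → (16, 'bbbaaabbaaaaababaab')
  34 → (15, 'bbbbaaabbaaaaababaab')

[24, 25, 26, 19, 12, 32, 27, 20, 13, 33, 30, 28, 0, 7, 2, 21, 9, 4, 14, 34, 23, 18, 11, 31, 29, 6, 1, 8, 3, 22, 17, 10, 5, 16, 15]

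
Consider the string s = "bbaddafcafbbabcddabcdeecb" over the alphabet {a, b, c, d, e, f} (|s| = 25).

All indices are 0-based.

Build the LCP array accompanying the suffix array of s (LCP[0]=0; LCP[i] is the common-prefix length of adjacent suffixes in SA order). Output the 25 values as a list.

rank | idx | suffix
   0 |  12 | abcddabcdeecb
   1 |  17 | abcdeecb
   2 |   2 | addafcafbbabcddabcdeecb
   3 |   8 | afbbabcddabcdeecb
   4 |   5 | afcafbbabcddabcdeecb
   5 |  24 | b
   6 |  11 | babcddabcdeecb
   7 |   1 | baddafcafbbabcddabcdeecb
   8 |  10 | bbabcddabcdeecb
   9 |   0 | bbaddafcafbbabcddabcdeecb
  10 |  13 | bcddabcdeecb
  11 |  18 | bcdeecb
  12 |   7 | cafbbabcddabcdeecb
  13 |  23 | cb
  14 |  14 | cddabcdeecb
  15 |  19 | cdeecb
  16 |  16 | dabcdeecb
  17 |   4 | dafcafbbabcddabcdeecb
  18 |  15 | ddabcdeecb
  19 |   3 | ddafcafbbabcddabcdeecb
  20 |  20 | deecb
  21 |  22 | ecb
  22 |  21 | eecb
  23 |   9 | fbbabcddabcdeecb
  24 |   6 | fcafbbabcddabcdeecb

SA = [12, 17, 2, 8, 5, 24, 11, 1, 10, 0, 13, 18, 7, 23, 14, 19, 16, 4, 15, 3, 20, 22, 21, 9, 6]
i: (SA[i-1],SA[i]) lcp shared
  1: (12,17) 4 'abcd'
  2: (17,2) 1 'a'
  3: (2,8) 1 'a'
  4: (8,5) 2 'af'
  5: (5,24) 0 ''
  6: (24,11) 1 'b'
  7: (11,1) 2 'ba'
  8: (1,10) 1 'b'
  9: (10,0) 3 'bba'
  10: (0,13) 1 'b'
  11: (13,18) 3 'bcd'
  12: (18,7) 0 ''
  13: (7,23) 1 'c'
  14: (23,14) 1 'c'
  15: (14,19) 2 'cd'
  16: (19,16) 0 ''
  17: (16,4) 2 'da'
  18: (4,15) 1 'd'
  19: (15,3) 3 'dda'
  20: (3,20) 1 'd'
  21: (20,22) 0 ''
  22: (22,21) 1 'e'
  23: (21,9) 0 ''
  24: (9,6) 1 'f'

[0, 4, 1, 1, 2, 0, 1, 2, 1, 3, 1, 3, 0, 1, 1, 2, 0, 2, 1, 3, 1, 0, 1, 0, 1]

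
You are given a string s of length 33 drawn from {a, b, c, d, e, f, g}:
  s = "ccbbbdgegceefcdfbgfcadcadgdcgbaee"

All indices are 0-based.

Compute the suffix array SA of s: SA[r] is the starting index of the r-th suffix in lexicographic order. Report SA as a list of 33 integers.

rank | idx | suffix
   0 |  20 | adcadgdcgbaee
   1 |  23 | adgdcgbaee
   2 |  30 | aee
   3 |  29 | baee
   4 |   2 | bbbdgegceefcdfbgfcadcadgdcgbaee
   5 |   3 | bbdgegceefcdfbgfcadcadgdcgbaee
   6 |   4 | bdgegceefcdfbgfcadcadgdcgbaee
   7 |  16 | bgfcadcadgdcgbaee
   8 |  19 | cadcadgdcgbaee
   9 |  22 | cadgdcgbaee
  10 |   1 | cbbbdgegceefcdfbgfcadcadgdcgbaee
  11 |   0 | ccbbbdgegceefcdfbgfcadcadgdcgbaee
  12 |  13 | cdfbgfcadcadgdcgbaee
  13 |   9 | ceefcdfbgfcadcadgdcgbaee
  14 |  27 | cgbaee
  15 |  21 | dcadgdcgbaee
  16 |  26 | dcgbaee
  17 |  14 | dfbgfcadcadgdcgbaee
  18 |  24 | dgdcgbaee
  19 |   5 | dgegceefcdfbgfcadcadgdcgbaee
  20 |  32 | e
  21 |  31 | ee
  22 |  10 | eefcdfbgfcadcadgdcgbaee
  23 |  11 | efcdfbgfcadcadgdcgbaee
  24 |   7 | egceefcdfbgfcadcadgdcgbaee
  25 |  15 | fbgfcadcadgdcgbaee
  26 |  18 | fcadcadgdcgbaee
  27 |  12 | fcdfbgfcadcadgdcgbaee
  28 |  28 | gbaee
  29 |   8 | gceefcdfbgfcadcadgdcgbaee
  30 |  25 | gdcgbaee
  31 |   6 | gegceefcdfbgfcadcadgdcgbaee
  32 |  17 | gfcadcadgdcgbaee

[20, 23, 30, 29, 2, 3, 4, 16, 19, 22, 1, 0, 13, 9, 27, 21, 26, 14, 24, 5, 32, 31, 10, 11, 7, 15, 18, 12, 28, 8, 25, 6, 17]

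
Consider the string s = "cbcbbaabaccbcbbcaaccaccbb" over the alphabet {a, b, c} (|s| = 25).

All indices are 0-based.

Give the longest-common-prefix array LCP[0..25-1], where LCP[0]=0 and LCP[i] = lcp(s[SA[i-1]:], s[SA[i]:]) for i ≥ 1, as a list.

rank→(start, suffix):
  0 → (5, 'aabaccbcbbcaaccaccbb')
  1 → (16, 'aaccaccbb')
  2 → (6, 'abaccbcbbcaaccaccbb')
  3 → (17, 'accaccbb')
  4 → (20, 'accbb')
  5 → (8, 'accbcbbcaaccaccbb')
  6 → (24, 'b')
  7 → (4, 'baabaccbcbbcaaccaccbb')
  8 → (7, 'baccbcbbcaaccaccbb')
  9 → (23, 'bb')
  10 → (3, 'bbaabaccbcbbcaaccaccbb')
  11 → (13, 'bbcaaccaccbb')
  12 → (14, 'bcaaccaccbb')
  13 → (1, 'bcbbaabaccbcbbcaaccaccbb')
  14 → (11, 'bcbbcaaccaccbb')
  15 → (15, 'caaccaccbb')
  16 → (19, 'caccbb')
  17 → (22, 'cbb')
  18 → (2, 'cbbaabaccbcbbcaaccaccbb')
  19 → (12, 'cbbcaaccaccbb')
  20 → (0, 'cbcbbaabaccbcbbcaaccaccbb')
  21 → (10, 'cbcbbcaaccaccbb')
  22 → (18, 'ccaccbb')
  23 → (21, 'ccbb')
  24 → (9, 'ccbcbbcaaccaccbb')

SA = [5, 16, 6, 17, 20, 8, 24, 4, 7, 23, 3, 13, 14, 1, 11, 15, 19, 22, 2, 12, 0, 10, 18, 21, 9]
rank  pair      lcp
   1  s[5:],s[16:]  2  'aa'
   2  s[16:],s[6:]  1  'a'
   3  s[6:],s[17:]  1  'a'
   4  s[17:],s[20:]  3  'acc'
   5  s[20:],s[8:]  4  'accb'
   6  s[8:],s[24:]  0  ''
   7  s[24:],s[4:]  1  'b'
   8  s[4:],s[7:]  2  'ba'
   9  s[7:],s[23:]  1  'b'
  10  s[23:],s[3:]  2  'bb'
  11  s[3:],s[13:]  2  'bb'
  12  s[13:],s[14:]  1  'b'
  13  s[14:],s[1:]  2  'bc'
  14  s[1:],s[11:]  4  'bcbb'
  15  s[11:],s[15:]  0  ''
  16  s[15:],s[19:]  2  'ca'
  17  s[19:],s[22:]  1  'c'
  18  s[22:],s[2:]  3  'cbb'
  19  s[2:],s[12:]  3  'cbb'
  20  s[12:],s[0:]  2  'cb'
  21  s[0:],s[10:]  5  'cbcbb'
  22  s[10:],s[18:]  1  'c'
  23  s[18:],s[21:]  2  'cc'
  24  s[21:],s[9:]  3  'ccb'

[0, 2, 1, 1, 3, 4, 0, 1, 2, 1, 2, 2, 1, 2, 4, 0, 2, 1, 3, 3, 2, 5, 1, 2, 3]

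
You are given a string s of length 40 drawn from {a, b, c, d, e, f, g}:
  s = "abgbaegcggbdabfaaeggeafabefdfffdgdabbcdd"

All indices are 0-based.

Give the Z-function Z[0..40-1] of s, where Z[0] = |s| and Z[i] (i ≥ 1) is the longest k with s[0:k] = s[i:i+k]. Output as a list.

Z[0]=40
i=1: fresh scan; Z[1]=0
i=2: fresh scan; Z[2]=0
i=3: fresh scan; Z[3]=0
i=4: fresh scan; Z[4]=1 grow→box=[4,5)
i=5: fresh scan; Z[5]=0
i=6: fresh scan; Z[6]=0
i=7: fresh scan; Z[7]=0
i=8: fresh scan; Z[8]=0
i=9: fresh scan; Z[9]=0
i=10: fresh scan; Z[10]=0
i=11: fresh scan; Z[11]=0
i=12: fresh scan; Z[12]=2 grow→box=[12,14)
i=13: min(r-i=1, Z[1]=0)=0; Z[13]=0
i=14: fresh scan; Z[14]=0
i=15: fresh scan; Z[15]=1 grow→box=[15,16)
i=16: fresh scan; Z[16]=1 grow→box=[16,17)
i=17: fresh scan; Z[17]=0
i=18: fresh scan; Z[18]=0
i=19: fresh scan; Z[19]=0
i=20: fresh scan; Z[20]=0
i=21: fresh scan; Z[21]=1 grow→box=[21,22)
i=22: fresh scan; Z[22]=0
i=23: fresh scan; Z[23]=2 grow→box=[23,25)
i=24: min(r-i=1, Z[1]=0)=0; Z[24]=0
i=25: fresh scan; Z[25]=0
i=26: fresh scan; Z[26]=0
i=27: fresh scan; Z[27]=0
i=28: fresh scan; Z[28]=0
i=29: fresh scan; Z[29]=0
i=30: fresh scan; Z[30]=0
i=31: fresh scan; Z[31]=0
i=32: fresh scan; Z[32]=0
i=33: fresh scan; Z[33]=0
i=34: fresh scan; Z[34]=2 grow→box=[34,36)
i=35: min(r-i=1, Z[1]=0)=0; Z[35]=0
i=36: fresh scan; Z[36]=0
i=37: fresh scan; Z[37]=0
i=38: fresh scan; Z[38]=0
i=39: fresh scan; Z[39]=0

[40, 0, 0, 0, 1, 0, 0, 0, 0, 0, 0, 0, 2, 0, 0, 1, 1, 0, 0, 0, 0, 1, 0, 2, 0, 0, 0, 0, 0, 0, 0, 0, 0, 0, 2, 0, 0, 0, 0, 0]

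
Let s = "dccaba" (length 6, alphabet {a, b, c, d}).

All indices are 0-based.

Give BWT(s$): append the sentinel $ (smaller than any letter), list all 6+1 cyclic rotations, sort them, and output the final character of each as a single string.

abcacd$

rank  rotation last
    0  $dccaba  a
    1  a$dccab  b
    2  aba$dcc  c
    3  ba$dcca  a
    4  caba$dc  c
    5  ccaba$d  d
    6  dccaba$  $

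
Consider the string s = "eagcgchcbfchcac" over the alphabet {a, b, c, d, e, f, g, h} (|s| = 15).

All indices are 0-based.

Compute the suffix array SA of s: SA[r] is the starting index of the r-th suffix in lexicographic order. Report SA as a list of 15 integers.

rank→(start, suffix):
  0 → (13, 'ac')
  1 → (1, 'agcgchcbfchcac')
  2 → (8, 'bfchcac')
  3 → (14, 'c')
  4 → (12, 'cac')
  5 → (7, 'cbfchcac')
  6 → (3, 'cgchcbfchcac')
  7 → (10, 'chcac')
  8 → (5, 'chcbfchcac')
  9 → (0, 'eagcgchcbfchcac')
  10 → (9, 'fchcac')
  11 → (2, 'gcgchcbfchcac')
  12 → (4, 'gchcbfchcac')
  13 → (11, 'hcac')
  14 → (6, 'hcbfchcac')

[13, 1, 8, 14, 12, 7, 3, 10, 5, 0, 9, 2, 4, 11, 6]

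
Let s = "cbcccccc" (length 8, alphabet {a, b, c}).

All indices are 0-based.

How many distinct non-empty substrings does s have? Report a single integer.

rank | idx | suffix
   0 |   1 | bcccccc
   1 |   7 | c
   2 |   0 | cbcccccc
   3 |   6 | cc
   4 |   5 | ccc
   5 |   4 | cccc
   6 |   3 | ccccc
   7 |   2 | cccccc

SA = [1, 7, 0, 6, 5, 4, 3, 2]
rank  pair      lcp
   1  s[1:],s[7:]  0  ''
   2  s[7:],s[0:]  1  'c'
   3  s[0:],s[6:]  1  'c'
   4  s[6:],s[5:]  2  'cc'
   5  s[5:],s[4:]  3  'ccc'
   6  s[4:],s[3:]  4  'cccc'
   7  s[3:],s[2:]  5  'ccccc'

n(n+1)/2 = 8·9/2 = 36
Σ LCP = 0 + 0 + 1 + 1 + 2 + 3 + 4 + 5 = 16
distinct = 36 − 16 = 20

20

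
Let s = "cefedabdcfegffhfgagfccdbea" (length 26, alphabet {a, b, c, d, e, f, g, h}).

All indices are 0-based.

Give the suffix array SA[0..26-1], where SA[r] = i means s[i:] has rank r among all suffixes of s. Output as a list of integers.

[25, 5, 17, 6, 23, 20, 21, 0, 8, 4, 22, 7, 24, 3, 1, 10, 19, 2, 9, 12, 15, 13, 16, 18, 11, 14]

rank→(start, suffix):
  0 → (25, 'a')
  1 → (5, 'abdcfegffhfgagfccdbea')
  2 → (17, 'agfccdbea')
  3 → (6, 'bdcfegffhfgagfccdbea')
  4 → (23, 'bea')
  5 → (20, 'ccdbea')
  6 → (21, 'cdbea')
  7 → (0, 'cefedabdcfegffhfgagfccdbea')
  8 → (8, 'cfegffhfgagfccdbea')
  9 → (4, 'dabdcfegffhfgagfccdbea')
  10 → (22, 'dbea')
  11 → (7, 'dcfegffhfgagfccdbea')
  12 → (24, 'ea')
  13 → (3, 'edabdcfegffhfgagfccdbea')
  14 → (1, 'efedabdcfegffhfgagfccdbea')
  15 → (10, 'egffhfgagfccdbea')
  16 → (19, 'fccdbea')
  17 → (2, 'fedabdcfegffhfgagfccdbea')
  18 → (9, 'fegffhfgagfccdbea')
  19 → (12, 'ffhfgagfccdbea')
  20 → (15, 'fgagfccdbea')
  21 → (13, 'fhfgagfccdbea')
  22 → (16, 'gagfccdbea')
  23 → (18, 'gfccdbea')
  24 → (11, 'gffhfgagfccdbea')
  25 → (14, 'hfgagfccdbea')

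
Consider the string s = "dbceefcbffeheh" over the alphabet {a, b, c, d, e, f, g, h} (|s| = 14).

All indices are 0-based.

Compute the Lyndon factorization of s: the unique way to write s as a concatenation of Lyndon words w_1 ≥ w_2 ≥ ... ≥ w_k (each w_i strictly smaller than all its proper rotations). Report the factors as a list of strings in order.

["d", "bceefcbffeheh"]

emit factor 1: 'd' (i=0, period=1)
emit factor 2: 'bceefcbffeheh' (i=1, period=13)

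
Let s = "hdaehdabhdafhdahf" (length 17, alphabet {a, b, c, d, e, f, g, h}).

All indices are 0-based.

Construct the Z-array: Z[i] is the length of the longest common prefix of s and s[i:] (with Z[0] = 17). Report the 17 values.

[17, 0, 0, 0, 3, 0, 0, 0, 3, 0, 0, 0, 3, 0, 0, 1, 0]

Z[0]=17
i=1: outside box; Z[1]=0
i=2: outside box; Z[2]=0
i=3: outside box; Z[3]=0
i=4: outside box; Z[4]=3 scan→box=[4,7)
i=5: min(r-i=2, Z[1]=0)=0; Z[5]=0
i=6: min(r-i=1, Z[2]=0)=0; Z[6]=0
i=7: outside box; Z[7]=0
i=8: outside box; Z[8]=3 scan→box=[8,11)
i=9: min(r-i=2, Z[1]=0)=0; Z[9]=0
i=10: min(r-i=1, Z[2]=0)=0; Z[10]=0
i=11: outside box; Z[11]=0
i=12: outside box; Z[12]=3 scan→box=[12,15)
i=13: min(r-i=2, Z[1]=0)=0; Z[13]=0
i=14: min(r-i=1, Z[2]=0)=0; Z[14]=0
i=15: outside box; Z[15]=1 scan→box=[15,16)
i=16: outside box; Z[16]=0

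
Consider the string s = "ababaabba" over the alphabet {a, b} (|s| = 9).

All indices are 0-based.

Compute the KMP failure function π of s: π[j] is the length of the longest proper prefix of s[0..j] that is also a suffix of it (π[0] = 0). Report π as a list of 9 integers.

π[0] = 0
j=1 s[j]='b': π[1]=0 (border '')
j=2 s[j]='a': π[2]=1 (border 'a')
j=3 s[j]='b': π[3]=2 (border 'ab')
j=4 s[j]='a': π[4]=3 (border 'aba')
j=5 s[j]='a': k: 3→1→0; π[5]=1 (border 'a')
j=6 s[j]='b': π[6]=2 (border 'ab')
j=7 s[j]='b': k: 2→0; π[7]=0 (border '')
j=8 s[j]='a': π[8]=1 (border 'a')

[0, 0, 1, 2, 3, 1, 2, 0, 1]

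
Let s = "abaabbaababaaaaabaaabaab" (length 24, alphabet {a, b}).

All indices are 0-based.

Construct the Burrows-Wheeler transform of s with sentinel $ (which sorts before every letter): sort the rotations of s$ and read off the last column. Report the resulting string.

rank  rotation                   last
    0  $abaabbaababaaaaabaaabaab  b
    1  aaaaabaaabaab$abaabbaabab  b
    2  aaaabaaabaab$abaabbaababa  a
    3  aaabaaabaab$abaabbaababaa  a
    4  aaabaab$abaabbaababaaaaab  b
    5  aab$abaabbaababaaaaabaaab  b
    6  aabaaabaab$abaabbaababaaa  a
    7  aabaab$abaabbaababaaaaaba  a
    8  aababaaaaabaaabaab$abaabb  b
    9  aabbaababaaaaabaaabaab$ab  b
   10  ab$abaabbaababaaaaabaaaba  a
   11  abaaaaabaaabaab$abaabbaab  b
   12  abaaabaab$abaabbaababaaaa  a
   13  abaab$abaabbaababaaaaabaa  a
   14  abaabbaababaaaaabaaabaab$  $
   15  ababaaaaabaaabaab$abaabba  a
   16  abbaababaaaaabaaabaab$aba  a
   17  b$abaabbaababaaaaabaaabaa  a
   18  baaaaabaaabaab$abaabbaaba  a
   19  baaabaab$abaabbaababaaaaa  a
   20  baab$abaabbaababaaaaabaaa  a
   21  baababaaaaabaaabaab$abaab  b
   22  baabbaababaaaaabaaabaab$a  a
   23  babaaaaabaaabaab$abaabbaa  a
   24  bbaababaaaaabaaabaab$abaa  a

bbaabbaabbabaa$aaaaaabaaa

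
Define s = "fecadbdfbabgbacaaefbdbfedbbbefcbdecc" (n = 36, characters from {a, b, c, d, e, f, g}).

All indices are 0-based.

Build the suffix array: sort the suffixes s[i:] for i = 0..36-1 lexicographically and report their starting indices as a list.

sorted suffixes:
  #0 SA[0]=15  'aaefbdbfedbbbefcbdecc'
  #1 SA[1]=9  'abgbacaaefbdbfedbbbefcbdecc'
  #2 SA[2]=13  'acaaefbdbfedbbbefcbdecc'
  #3 SA[3]=3  'adbdfbabgbacaaefbdbfedbbbefcbdecc'
  #4 SA[4]=16  'aefbdbfedbbbefcbdecc'
  #5 SA[5]=8  'babgbacaaefbdbfedbbbefcbdecc'
  #6 SA[6]=12  'bacaaefbdbfedbbbefcbdecc'
  #7 SA[7]=25  'bbbefcbdecc'
  #8 SA[8]=26  'bbefcbdecc'
  #9 SA[9]=19  'bdbfedbbbefcbdecc'
  #10 SA[10]=31  'bdecc'
  #11 SA[11]=5  'bdfbabgbacaaefbdbfedbbbefcbdecc'
  #12 SA[12]=27  'befcbdecc'
  #13 SA[13]=21  'bfedbbbefcbdecc'
  #14 SA[14]=10  'bgbacaaefbdbfedbbbefcbdecc'
  #15 SA[15]=35  'c'
  #16 SA[16]=14  'caaefbdbfedbbbefcbdecc'
  #17 SA[17]=2  'cadbdfbabgbacaaefbdbfedbbbefcbdecc'
  #18 SA[18]=30  'cbdecc'
  #19 SA[19]=34  'cc'
  #20 SA[20]=24  'dbbbefcbdecc'
  #21 SA[21]=4  'dbdfbabgbacaaefbdbfedbbbefcbdecc'
  #22 SA[22]=20  'dbfedbbbefcbdecc'
  #23 SA[23]=32  'decc'
  #24 SA[24]=6  'dfbabgbacaaefbdbfedbbbefcbdecc'
  #25 SA[25]=1  'ecadbdfbabgbacaaefbdbfedbbbefcbdecc'
  #26 SA[26]=33  'ecc'
  #27 SA[27]=23  'edbbbefcbdecc'
  #28 SA[28]=17  'efbdbfedbbbefcbdecc'
  #29 SA[29]=28  'efcbdecc'
  #30 SA[30]=7  'fbabgbacaaefbdbfedbbbefcbdecc'
  #31 SA[31]=18  'fbdbfedbbbefcbdecc'
  #32 SA[32]=29  'fcbdecc'
  #33 SA[33]=0  'fecadbdfbabgbacaaefbdbfedbbbefcbdecc'
  #34 SA[34]=22  'fedbbbefcbdecc'
  #35 SA[35]=11  'gbacaaefbdbfedbbbefcbdecc'

[15, 9, 13, 3, 16, 8, 12, 25, 26, 19, 31, 5, 27, 21, 10, 35, 14, 2, 30, 34, 24, 4, 20, 32, 6, 1, 33, 23, 17, 28, 7, 18, 29, 0, 22, 11]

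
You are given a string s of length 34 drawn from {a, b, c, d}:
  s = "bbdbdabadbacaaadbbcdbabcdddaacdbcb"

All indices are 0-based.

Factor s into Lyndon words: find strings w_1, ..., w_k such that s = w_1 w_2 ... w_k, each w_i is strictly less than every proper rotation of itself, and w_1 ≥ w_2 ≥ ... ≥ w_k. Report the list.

["bbdbd", "abadbac", "aaadbbcdbabcdddaacdbcb"]

emit factor 1: 'bbdbd' (i=0, period=5)
emit factor 2: 'abadbac' (i=5, period=7)
emit factor 3: 'aaadbbcdbabcdddaacdbcb' (i=12, period=22)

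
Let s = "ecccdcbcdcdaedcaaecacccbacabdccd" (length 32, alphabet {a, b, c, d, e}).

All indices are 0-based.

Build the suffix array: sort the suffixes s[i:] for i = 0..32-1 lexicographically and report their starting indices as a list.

[15, 26, 24, 19, 16, 11, 23, 6, 27, 14, 25, 18, 22, 5, 21, 20, 1, 29, 2, 30, 9, 3, 7, 31, 10, 13, 4, 28, 8, 17, 0, 12]

rank | idx | suffix
   0 |  15 | aaecacccbacabdccd
   1 |  26 | abdccd
   2 |  24 | acabdccd
   3 |  19 | acccbacabdccd
   4 |  16 | aecacccbacabdccd
   5 |  11 | aedcaaecacccbacabdccd
   6 |  23 | bacabdccd
   7 |   6 | bcdcdaedcaaecacccbacabdccd
   8 |  27 | bdccd
   9 |  14 | caaecacccbacabdccd
  10 |  25 | cabdccd
  11 |  18 | cacccbacabdccd
  12 |  22 | cbacabdccd
  13 |   5 | cbcdcdaedcaaecacccbacabdccd
  14 |  21 | ccbacabdccd
  15 |  20 | cccbacabdccd
  16 |   1 | cccdcbcdcdaedcaaecacccbacabdccd
  17 |  29 | ccd
  18 |   2 | ccdcbcdcdaedcaaecacccbacabdccd
  19 |  30 | cd
  20 |   9 | cdaedcaaecacccbacabdccd
  21 |   3 | cdcbcdcdaedcaaecacccbacabdccd
  22 |   7 | cdcdaedcaaecacccbacabdccd
  23 |  31 | d
  24 |  10 | daedcaaecacccbacabdccd
  25 |  13 | dcaaecacccbacabdccd
  26 |   4 | dcbcdcdaedcaaecacccbacabdccd
  27 |  28 | dccd
  28 |   8 | dcdaedcaaecacccbacabdccd
  29 |  17 | ecacccbacabdccd
  30 |   0 | ecccdcbcdcdaedcaaecacccbacabdccd
  31 |  12 | edcaaecacccbacabdccd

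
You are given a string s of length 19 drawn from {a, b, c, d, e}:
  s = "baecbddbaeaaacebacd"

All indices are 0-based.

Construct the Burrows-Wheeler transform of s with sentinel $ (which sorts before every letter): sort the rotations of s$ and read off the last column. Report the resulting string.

deababbed$ceaacdbaca

rank  rotation              last
    0  $baecbddbaeaaacebacd  d
    1  aaacebacd$baecbddbae  e
    2  aacebacd$baecbddbaea  a
    3  acd$baecbddbaeaaaceb  b
    4  acebacd$baecbddbaeaa  a
    5  aeaaacebacd$baecbddb  b
    6  aecbddbaeaaacebacd$b  b
    7  bacd$baecbddbaeaaace  e
    8  baeaaacebacd$baecbdd  d
    9  baecbddbaeaaacebacd$  $
   10  bddbaeaaacebacd$baec  c
   11  cbddbaeaaacebacd$bae  e
   12  cd$baecbddbaeaaaceba  a
   13  cebacd$baecbddbaeaaa  a
   14  d$baecbddbaeaaacebac  c
   15  dbaeaaacebacd$baecbd  d
   16  ddbaeaaacebacd$baecb  b
   17  eaaacebacd$baecbddba  a
   18  ebacd$baecbddbaeaaac  c
   19  ecbddbaeaaacebacd$ba  a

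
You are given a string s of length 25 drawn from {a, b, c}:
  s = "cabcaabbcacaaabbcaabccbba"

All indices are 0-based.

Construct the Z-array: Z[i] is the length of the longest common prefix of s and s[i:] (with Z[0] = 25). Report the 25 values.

[25, 0, 0, 2, 0, 0, 0, 0, 2, 0, 2, 0, 0, 0, 0, 0, 2, 0, 0, 0, 1, 1, 0, 0, 0]

Z[0]=25
i=1: outside box; Z[1]=0
i=2: outside box; Z[2]=0
i=3: outside box; Z[3]=2 scan→box=[3,5)
i=4: min(r-i=1, Z[1]=0)=0; Z[4]=0
i=5: outside box; Z[5]=0
i=6: outside box; Z[6]=0
i=7: outside box; Z[7]=0
i=8: outside box; Z[8]=2 scan→box=[8,10)
i=9: min(r-i=1, Z[1]=0)=0; Z[9]=0
i=10: outside box; Z[10]=2 scan→box=[10,12)
i=11: min(r-i=1, Z[1]=0)=0; Z[11]=0
i=12: outside box; Z[12]=0
i=13: outside box; Z[13]=0
i=14: outside box; Z[14]=0
i=15: outside box; Z[15]=0
i=16: outside box; Z[16]=2 scan→box=[16,18)
i=17: min(r-i=1, Z[1]=0)=0; Z[17]=0
i=18: outside box; Z[18]=0
i=19: outside box; Z[19]=0
i=20: outside box; Z[20]=1 scan→box=[20,21)
i=21: outside box; Z[21]=1 scan→box=[21,22)
i=22: outside box; Z[22]=0
i=23: outside box; Z[23]=0
i=24: outside box; Z[24]=0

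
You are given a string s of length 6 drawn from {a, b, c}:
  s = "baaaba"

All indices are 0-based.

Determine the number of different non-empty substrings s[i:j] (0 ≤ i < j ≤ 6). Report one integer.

rank | idx | suffix
   0 |   5 | a
   1 |   1 | aaaba
   2 |   2 | aaba
   3 |   3 | aba
   4 |   4 | ba
   5 |   0 | baaaba

SA = [5, 1, 2, 3, 4, 0]
rank  pair      lcp
   1  s[5:],s[1:]  1  'a'
   2  s[1:],s[2:]  2  'aa'
   3  s[2:],s[3:]  1  'a'
   4  s[3:],s[4:]  0  ''
   5  s[4:],s[0:]  2  'ba'

n(n+1)/2 = 6·7/2 = 21
Σ LCP = 0 + 1 + 2 + 1 + 0 + 2 = 6
distinct = 21 − 6 = 15

15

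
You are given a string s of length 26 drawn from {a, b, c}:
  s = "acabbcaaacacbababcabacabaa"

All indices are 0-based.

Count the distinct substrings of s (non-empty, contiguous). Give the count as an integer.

301

rank→(start, suffix):
  0 → (25, 'a')
  1 → (24, 'aa')
  2 → (6, 'aaacacbababcabacabaa')
  3 → (7, 'aacacbababcabacabaa')
  4 → (22, 'abaa')
  5 → (13, 'ababcabacabaa')
  6 → (18, 'abacabaa')
  7 → (2, 'abbcaaacacbababcabacabaa')
  8 → (15, 'abcabacabaa')
  9 → (20, 'acabaa')
  10 → (0, 'acabbcaaacacbababcabacabaa')
  11 → (8, 'acacbababcabacabaa')
  12 → (10, 'acbababcabacabaa')
  13 → (23, 'baa')
  14 → (12, 'bababcabacabaa')
  15 → (14, 'babcabacabaa')
  16 → (19, 'bacabaa')
  17 → (3, 'bbcaaacacbababcabacabaa')
  18 → (4, 'bcaaacacbababcabacabaa')
  19 → (16, 'bcabacabaa')
  20 → (5, 'caaacacbababcabacabaa')
  21 → (21, 'cabaa')
  22 → (17, 'cabacabaa')
  23 → (1, 'cabbcaaacacbababcabacabaa')
  24 → (9, 'cacbababcabacabaa')
  25 → (11, 'cbababcabacabaa')

SA = [25, 24, 6, 7, 22, 13, 18, 2, 15, 20, 0, 8, 10, 23, 12, 14, 19, 3, 4, 16, 5, 21, 17, 1, 9, 11]
rank  pair      lcp
   1  s[25:],s[24:]  1  'a'
   2  s[24:],s[6:]  2  'aa'
   3  s[6:],s[7:]  2  'aa'
   4  s[7:],s[22:]  1  'a'
   5  s[22:],s[13:]  3  'aba'
   6  s[13:],s[18:]  3  'aba'
   7  s[18:],s[2:]  2  'ab'
   8  s[2:],s[15:]  2  'ab'
   9  s[15:],s[20:]  1  'a'
  10  s[20:],s[0:]  4  'acab'
  11  s[0:],s[8:]  3  'aca'
  12  s[8:],s[10:]  2  'ac'
  13  s[10:],s[23:]  0  ''
  14  s[23:],s[12:]  2  'ba'
  15  s[12:],s[14:]  3  'bab'
  16  s[14:],s[19:]  2  'ba'
  17  s[19:],s[3:]  1  'b'
  18  s[3:],s[4:]  1  'b'
  19  s[4:],s[16:]  3  'bca'
  20  s[16:],s[5:]  0  ''
  21  s[5:],s[21:]  2  'ca'
  22  s[21:],s[17:]  4  'caba'
  23  s[17:],s[1:]  3  'cab'
  24  s[1:],s[9:]  2  'ca'
  25  s[9:],s[11:]  1  'c'

n(n+1)/2 = 26·27/2 = 351
Σ LCP = 0 + 1 + 2 + 2 + 1 + 3 + 3 + 2 + 2 + 1 + 4 + 3 + 2 + 0 + 2 + 3 + 2 + 1 + 1 + 3 + 0 + 2 + 4 + 3 + 2 + 1 = 50
distinct = 351 − 50 = 301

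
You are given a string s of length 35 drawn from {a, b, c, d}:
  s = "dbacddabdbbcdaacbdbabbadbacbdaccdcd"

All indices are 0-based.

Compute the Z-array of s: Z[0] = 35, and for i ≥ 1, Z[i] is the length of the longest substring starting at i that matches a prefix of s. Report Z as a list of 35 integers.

Z[0]=35
i=1: outside box; Z[1]=0
i=2: outside box; Z[2]=0
i=3: outside box; Z[3]=0
i=4: outside box; Z[4]=1 extend→box=[4,5)
i=5: outside box; Z[5]=1 extend→box=[5,6)
i=6: outside box; Z[6]=0
i=7: outside box; Z[7]=0
i=8: outside box; Z[8]=2 extend→box=[8,10)
i=9: min(r-i=1, Z[1]=0)=0; Z[9]=0
i=10: outside box; Z[10]=0
i=11: outside box; Z[11]=0
i=12: outside box; Z[12]=1 extend→box=[12,13)
i=13: outside box; Z[13]=0
i=14: outside box; Z[14]=0
i=15: outside box; Z[15]=0
i=16: outside box; Z[16]=0
i=17: outside box; Z[17]=3 extend→box=[17,20)
i=18: min(r-i=2, Z[1]=0)=0; Z[18]=0
i=19: min(r-i=1, Z[2]=0)=0; Z[19]=0
i=20: outside box; Z[20]=0
i=21: outside box; Z[21]=0
i=22: outside box; Z[22]=0
i=23: outside box; Z[23]=4 extend→box=[23,27)
i=24: min(r-i=3, Z[1]=0)=0; Z[24]=0
i=25: min(r-i=2, Z[2]=0)=0; Z[25]=0
i=26: min(r-i=1, Z[3]=0)=0; Z[26]=0
i=27: outside box; Z[27]=0
i=28: outside box; Z[28]=1 extend→box=[28,29)
i=29: outside box; Z[29]=0
i=30: outside box; Z[30]=0
i=31: outside box; Z[31]=0
i=32: outside box; Z[32]=1 extend→box=[32,33)
i=33: outside box; Z[33]=0
i=34: outside box; Z[34]=1 extend→box=[34,35)

[35, 0, 0, 0, 1, 1, 0, 0, 2, 0, 0, 0, 1, 0, 0, 0, 0, 3, 0, 0, 0, 0, 0, 4, 0, 0, 0, 0, 1, 0, 0, 0, 1, 0, 1]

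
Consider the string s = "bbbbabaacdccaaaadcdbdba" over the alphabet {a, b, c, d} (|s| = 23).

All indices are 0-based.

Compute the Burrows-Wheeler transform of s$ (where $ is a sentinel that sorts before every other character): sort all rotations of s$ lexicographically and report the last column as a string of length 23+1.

rank  rotation                  last
    0  $bbbbabaacdccaaaadcdbdba  a
    1  a$bbbbabaacdccaaaadcdbdb  b
    2  aaaadcdbdba$bbbbabaacdcc  c
    3  aaadcdbdba$bbbbabaacdcca  a
    4  aacdccaaaadcdbdba$bbbbab  b
    5  aadcdbdba$bbbbabaacdccaa  a
    6  abaacdccaaaadcdbdba$bbbb  b
    7  acdccaaaadcdbdba$bbbbaba  a
    8  adcdbdba$bbbbabaacdccaaa  a
    9  ba$bbbbabaacdccaaaadcdbd  d
   10  baacdccaaaadcdbdba$bbbba  a
   11  babaacdccaaaadcdbdba$bbb  b
   12  bbabaacdccaaaadcdbdba$bb  b
   13  bbbabaacdccaaaadcdbdba$b  b
   14  bbbbabaacdccaaaadcdbdba$  $
   15  bdba$bbbbabaacdccaaaadcd  d
   16  caaaadcdbdba$bbbbabaacdc  c
   17  ccaaaadcdbdba$bbbbabaacd  d
   18  cdbdba$bbbbabaacdccaaaad  d
   19  cdccaaaadcdbdba$bbbbabaa  a
   20  dba$bbbbabaacdccaaaadcdb  b
   21  dbdba$bbbbabaacdccaaaadc  c
   22  dccaaaadcdbdba$bbbbabaac  c
   23  dcdbdba$bbbbabaacdccaaaa  a

abcababaadabbb$dcddabcca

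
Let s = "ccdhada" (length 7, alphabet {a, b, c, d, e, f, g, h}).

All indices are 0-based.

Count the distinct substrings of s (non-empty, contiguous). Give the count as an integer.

25

rank | idx | suffix
   0 |   6 | a
   1 |   4 | ada
   2 |   0 | ccdhada
   3 |   1 | cdhada
   4 |   5 | da
   5 |   2 | dhada
   6 |   3 | hada

SA = [6, 4, 0, 1, 5, 2, 3]
rank  pair      lcp
   1  s[6:],s[4:]  1  'a'
   2  s[4:],s[0:]  0  ''
   3  s[0:],s[1:]  1  'c'
   4  s[1:],s[5:]  0  ''
   5  s[5:],s[2:]  1  'd'
   6  s[2:],s[3:]  0  ''

n(n+1)/2 = 7·8/2 = 28
Σ LCP = 0 + 1 + 0 + 1 + 0 + 1 + 0 = 3
distinct = 28 − 3 = 25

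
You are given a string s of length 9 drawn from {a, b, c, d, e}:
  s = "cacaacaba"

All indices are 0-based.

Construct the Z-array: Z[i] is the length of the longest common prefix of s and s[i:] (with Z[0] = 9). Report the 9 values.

[9, 0, 2, 0, 0, 2, 0, 0, 0]

Z[0]=9
i=1: i≥r, start 0; Z[1]=0
i=2: i≥r, start 0; Z[2]=2 scan→box=[2,4)
i=3: min(r-i=1, Z[1]=0)=0; Z[3]=0
i=4: i≥r, start 0; Z[4]=0
i=5: i≥r, start 0; Z[5]=2 scan→box=[5,7)
i=6: min(r-i=1, Z[1]=0)=0; Z[6]=0
i=7: i≥r, start 0; Z[7]=0
i=8: i≥r, start 0; Z[8]=0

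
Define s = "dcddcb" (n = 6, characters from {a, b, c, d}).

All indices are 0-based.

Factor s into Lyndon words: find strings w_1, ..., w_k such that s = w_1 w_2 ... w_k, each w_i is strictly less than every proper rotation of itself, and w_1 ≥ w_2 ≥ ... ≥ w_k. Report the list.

["d", "cdd", "c", "b"]

emit factor 1: 'd' (i=0, period=1)
emit factor 2: 'cdd' (i=1, period=3)
emit factor 3: 'c' (i=4, period=1)
emit factor 4: 'b' (i=5, period=1)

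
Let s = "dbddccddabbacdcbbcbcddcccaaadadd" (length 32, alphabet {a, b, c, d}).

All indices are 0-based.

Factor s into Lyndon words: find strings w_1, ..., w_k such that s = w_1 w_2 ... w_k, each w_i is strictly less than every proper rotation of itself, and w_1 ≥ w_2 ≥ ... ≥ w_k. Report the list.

["d", "bddccdd", "abbacdcbbcbcddccc", "aaadadd"]

emit factor 1: 'd' (i=0, period=1)
emit factor 2: 'bddccdd' (i=1, period=7)
emit factor 3: 'abbacdcbbcbcddccc' (i=8, period=17)
emit factor 4: 'aaadadd' (i=25, period=7)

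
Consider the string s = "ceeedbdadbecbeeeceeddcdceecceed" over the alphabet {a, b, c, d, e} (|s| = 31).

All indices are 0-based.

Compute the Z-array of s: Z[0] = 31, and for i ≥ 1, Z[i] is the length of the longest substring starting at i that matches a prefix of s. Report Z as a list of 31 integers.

[31, 0, 0, 0, 0, 0, 0, 0, 0, 0, 0, 1, 0, 0, 0, 0, 3, 0, 0, 0, 0, 1, 0, 3, 0, 0, 1, 3, 0, 0, 0]

Z[0]=31
i=1: i≥r, start 0; Z[1]=0
i=2: i≥r, start 0; Z[2]=0
i=3: i≥r, start 0; Z[3]=0
i=4: i≥r, start 0; Z[4]=0
i=5: i≥r, start 0; Z[5]=0
i=6: i≥r, start 0; Z[6]=0
i=7: i≥r, start 0; Z[7]=0
i=8: i≥r, start 0; Z[8]=0
i=9: i≥r, start 0; Z[9]=0
i=10: i≥r, start 0; Z[10]=0
i=11: i≥r, start 0; Z[11]=1 extend→box=[11,12)
i=12: i≥r, start 0; Z[12]=0
i=13: i≥r, start 0; Z[13]=0
i=14: i≥r, start 0; Z[14]=0
i=15: i≥r, start 0; Z[15]=0
i=16: i≥r, start 0; Z[16]=3 extend→box=[16,19)
i=17: min(r-i=2, Z[1]=0)=0; Z[17]=0
i=18: min(r-i=1, Z[2]=0)=0; Z[18]=0
i=19: i≥r, start 0; Z[19]=0
i=20: i≥r, start 0; Z[20]=0
i=21: i≥r, start 0; Z[21]=1 extend→box=[21,22)
i=22: i≥r, start 0; Z[22]=0
i=23: i≥r, start 0; Z[23]=3 extend→box=[23,26)
i=24: min(r-i=2, Z[1]=0)=0; Z[24]=0
i=25: min(r-i=1, Z[2]=0)=0; Z[25]=0
i=26: i≥r, start 0; Z[26]=1 extend→box=[26,27)
i=27: i≥r, start 0; Z[27]=3 extend→box=[27,30)
i=28: min(r-i=2, Z[1]=0)=0; Z[28]=0
i=29: min(r-i=1, Z[2]=0)=0; Z[29]=0
i=30: i≥r, start 0; Z[30]=0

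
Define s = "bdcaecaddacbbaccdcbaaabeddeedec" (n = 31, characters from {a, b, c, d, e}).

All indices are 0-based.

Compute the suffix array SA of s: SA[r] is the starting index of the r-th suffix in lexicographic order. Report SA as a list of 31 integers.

[19, 20, 21, 9, 13, 6, 3, 18, 12, 11, 0, 22, 30, 5, 2, 17, 10, 14, 15, 8, 1, 16, 7, 24, 28, 25, 29, 4, 23, 27, 26]

sorted suffixes:
  #0 SA[0]=19  'aaabeddeedec'
  #1 SA[1]=20  'aabeddeedec'
  #2 SA[2]=21  'abeddeedec'
  #3 SA[3]=9  'acbbaccdcbaaabeddeedec'
  #4 SA[4]=13  'accdcbaaabeddeedec'
  #5 SA[5]=6  'addacbbaccdcbaaabeddeedec'
  #6 SA[6]=3  'aecaddacbbaccdcbaaabeddeedec'
  #7 SA[7]=18  'baaabeddeedec'
  #8 SA[8]=12  'baccdcbaaabeddeedec'
  #9 SA[9]=11  'bbaccdcbaaabeddeedec'
  #10 SA[10]=0  'bdcaecaddacbbaccdcbaaabeddeedec'
  #11 SA[11]=22  'beddeedec'
  #12 SA[12]=30  'c'
  #13 SA[13]=5  'caddacbbaccdcbaaabeddeedec'
  #14 SA[14]=2  'caecaddacbbaccdcbaaabeddeedec'
  #15 SA[15]=17  'cbaaabeddeedec'
  #16 SA[16]=10  'cbbaccdcbaaabeddeedec'
  #17 SA[17]=14  'ccdcbaaabeddeedec'
  #18 SA[18]=15  'cdcbaaabeddeedec'
  #19 SA[19]=8  'dacbbaccdcbaaabeddeedec'
  #20 SA[20]=1  'dcaecaddacbbaccdcbaaabeddeedec'
  #21 SA[21]=16  'dcbaaabeddeedec'
  #22 SA[22]=7  'ddacbbaccdcbaaabeddeedec'
  #23 SA[23]=24  'ddeedec'
  #24 SA[24]=28  'dec'
  #25 SA[25]=25  'deedec'
  #26 SA[26]=29  'ec'
  #27 SA[27]=4  'ecaddacbbaccdcbaaabeddeedec'
  #28 SA[28]=23  'eddeedec'
  #29 SA[29]=27  'edec'
  #30 SA[30]=26  'eedec'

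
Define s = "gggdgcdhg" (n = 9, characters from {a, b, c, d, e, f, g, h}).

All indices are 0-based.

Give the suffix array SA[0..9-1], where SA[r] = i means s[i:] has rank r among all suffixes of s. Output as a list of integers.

sorted suffixes:
  #0 SA[0]=5  'cdhg'
  #1 SA[1]=3  'dgcdhg'
  #2 SA[2]=6  'dhg'
  #3 SA[3]=8  'g'
  #4 SA[4]=4  'gcdhg'
  #5 SA[5]=2  'gdgcdhg'
  #6 SA[6]=1  'ggdgcdhg'
  #7 SA[7]=0  'gggdgcdhg'
  #8 SA[8]=7  'hg'

[5, 3, 6, 8, 4, 2, 1, 0, 7]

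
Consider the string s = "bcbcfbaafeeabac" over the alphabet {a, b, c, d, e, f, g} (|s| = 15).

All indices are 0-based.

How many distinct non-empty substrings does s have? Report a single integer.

108

sorted suffixes:
  #0 SA[0]=6  'aafeeabac'
  #1 SA[1]=11  'abac'
  #2 SA[2]=13  'ac'
  #3 SA[3]=7  'afeeabac'
  #4 SA[4]=5  'baafeeabac'
  #5 SA[5]=12  'bac'
  #6 SA[6]=0  'bcbcfbaafeeabac'
  #7 SA[7]=2  'bcfbaafeeabac'
  #8 SA[8]=14  'c'
  #9 SA[9]=1  'cbcfbaafeeabac'
  #10 SA[10]=3  'cfbaafeeabac'
  #11 SA[11]=10  'eabac'
  #12 SA[12]=9  'eeabac'
  #13 SA[13]=4  'fbaafeeabac'
  #14 SA[14]=8  'feeabac'

SA = [6, 11, 13, 7, 5, 12, 0, 2, 14, 1, 3, 10, 9, 4, 8]
rank  pair      lcp
   1  s[6:],s[11:]  1  'a'
   2  s[11:],s[13:]  1  'a'
   3  s[13:],s[7:]  1  'a'
   4  s[7:],s[5:]  0  ''
   5  s[5:],s[12:]  2  'ba'
   6  s[12:],s[0:]  1  'b'
   7  s[0:],s[2:]  2  'bc'
   8  s[2:],s[14:]  0  ''
   9  s[14:],s[1:]  1  'c'
  10  s[1:],s[3:]  1  'c'
  11  s[3:],s[10:]  0  ''
  12  s[10:],s[9:]  1  'e'
  13  s[9:],s[4:]  0  ''
  14  s[4:],s[8:]  1  'f'

n(n+1)/2 = 15·16/2 = 120
Σ LCP = 0 + 1 + 1 + 1 + 0 + 2 + 1 + 2 + 0 + 1 + 1 + 0 + 1 + 0 + 1 = 12
distinct = 120 − 12 = 108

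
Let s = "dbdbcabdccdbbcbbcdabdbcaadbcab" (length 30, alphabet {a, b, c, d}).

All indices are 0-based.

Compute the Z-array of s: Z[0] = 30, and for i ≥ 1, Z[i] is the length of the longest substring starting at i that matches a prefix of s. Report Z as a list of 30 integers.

[30, 0, 2, 0, 0, 0, 0, 1, 0, 0, 2, 0, 0, 0, 0, 0, 0, 1, 0, 0, 2, 0, 0, 0, 0, 2, 0, 0, 0, 0]

Z[0]=30
i=1: i≥r, start 0; Z[1]=0
i=2: i≥r, start 0; Z[2]=2 extend→box=[2,4)
i=3: min(r-i=1, Z[1]=0)=0; Z[3]=0
i=4: i≥r, start 0; Z[4]=0
i=5: i≥r, start 0; Z[5]=0
i=6: i≥r, start 0; Z[6]=0
i=7: i≥r, start 0; Z[7]=1 extend→box=[7,8)
i=8: i≥r, start 0; Z[8]=0
i=9: i≥r, start 0; Z[9]=0
i=10: i≥r, start 0; Z[10]=2 extend→box=[10,12)
i=11: min(r-i=1, Z[1]=0)=0; Z[11]=0
i=12: i≥r, start 0; Z[12]=0
i=13: i≥r, start 0; Z[13]=0
i=14: i≥r, start 0; Z[14]=0
i=15: i≥r, start 0; Z[15]=0
i=16: i≥r, start 0; Z[16]=0
i=17: i≥r, start 0; Z[17]=1 extend→box=[17,18)
i=18: i≥r, start 0; Z[18]=0
i=19: i≥r, start 0; Z[19]=0
i=20: i≥r, start 0; Z[20]=2 extend→box=[20,22)
i=21: min(r-i=1, Z[1]=0)=0; Z[21]=0
i=22: i≥r, start 0; Z[22]=0
i=23: i≥r, start 0; Z[23]=0
i=24: i≥r, start 0; Z[24]=0
i=25: i≥r, start 0; Z[25]=2 extend→box=[25,27)
i=26: min(r-i=1, Z[1]=0)=0; Z[26]=0
i=27: i≥r, start 0; Z[27]=0
i=28: i≥r, start 0; Z[28]=0
i=29: i≥r, start 0; Z[29]=0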